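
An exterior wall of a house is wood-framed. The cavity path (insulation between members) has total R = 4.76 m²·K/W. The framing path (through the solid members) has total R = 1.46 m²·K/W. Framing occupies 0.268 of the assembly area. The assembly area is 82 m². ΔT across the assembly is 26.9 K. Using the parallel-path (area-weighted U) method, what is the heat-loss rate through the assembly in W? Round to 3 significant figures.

744 W

U_eff = 0.732/4.76 + 0.268/1.46 = 0.1538 + 0.1836 = 0.3373
R_eff = 1/U_eff = 2.964 m²·K/W
Q = 82 × 26.9 / 2.964 = 744.1 W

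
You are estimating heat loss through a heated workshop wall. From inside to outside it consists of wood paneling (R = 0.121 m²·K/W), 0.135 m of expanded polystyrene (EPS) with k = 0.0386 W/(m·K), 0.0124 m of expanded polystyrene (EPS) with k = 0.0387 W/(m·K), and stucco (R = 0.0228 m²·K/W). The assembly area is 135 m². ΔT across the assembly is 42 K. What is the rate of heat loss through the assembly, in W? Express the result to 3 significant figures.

0.135/0.0386 = 3.497
0.0124/0.0387 = 0.3204
R_total = 0.121 + 3.497 + 0.3204 + 0.0228 = 3.962 m²·K/W
Q = A·ΔT/R = 135 × 42 / 3.962 = 1431 W

1430 W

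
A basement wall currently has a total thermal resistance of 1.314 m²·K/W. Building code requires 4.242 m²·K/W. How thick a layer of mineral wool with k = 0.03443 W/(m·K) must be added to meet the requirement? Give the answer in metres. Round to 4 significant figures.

ΔR = 4.242 − 1.314 = 2.928 m²·K/W
L = ΔR × k = 2.928 × 0.03443 = 0.10081 m

0.1008 m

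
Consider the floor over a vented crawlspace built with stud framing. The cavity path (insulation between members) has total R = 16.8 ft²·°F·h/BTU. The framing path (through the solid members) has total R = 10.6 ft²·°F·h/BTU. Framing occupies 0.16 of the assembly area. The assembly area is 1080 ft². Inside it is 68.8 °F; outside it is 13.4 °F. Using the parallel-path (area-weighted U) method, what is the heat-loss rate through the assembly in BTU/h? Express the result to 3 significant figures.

U_eff = 0.84/16.8 + 0.16/10.6 = 0.05 + 0.01509 = 0.06509
R_eff = 1/U_eff = 15.36 ft²·°F·h/BTU
Q = 1080 × (68.8 − 13.4) / 15.36 = 3895 BTU/h

3890 BTU/h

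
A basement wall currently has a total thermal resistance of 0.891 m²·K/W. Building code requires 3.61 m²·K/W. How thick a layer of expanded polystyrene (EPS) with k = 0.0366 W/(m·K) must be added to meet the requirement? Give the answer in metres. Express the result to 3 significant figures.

ΔR = 3.61 − 0.891 = 2.719 m²·K/W
L = ΔR × k = 2.719 × 0.0366 = 0.09952 m

0.0995 m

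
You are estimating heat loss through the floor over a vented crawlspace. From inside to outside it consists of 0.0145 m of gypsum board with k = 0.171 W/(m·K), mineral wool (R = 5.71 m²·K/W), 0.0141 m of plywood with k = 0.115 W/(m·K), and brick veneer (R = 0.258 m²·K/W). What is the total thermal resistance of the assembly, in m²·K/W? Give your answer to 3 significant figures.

6.18 m²·K/W

0.0145/0.171 = 0.0848
0.0141/0.115 = 0.1226
R_total = 0.0848 + 5.71 + 0.1226 + 0.258 = 6.175 m²·K/W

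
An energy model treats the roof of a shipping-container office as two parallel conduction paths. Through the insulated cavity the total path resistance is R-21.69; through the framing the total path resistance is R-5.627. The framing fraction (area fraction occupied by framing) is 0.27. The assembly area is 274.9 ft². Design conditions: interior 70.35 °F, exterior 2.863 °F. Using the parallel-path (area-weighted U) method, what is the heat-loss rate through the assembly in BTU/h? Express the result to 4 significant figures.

U_eff = 0.73/21.69 + 0.27/5.627 = 0.033656 + 0.047983 = 0.081639
R_eff = 1/U_eff = 12.249 ft²·°F·h/BTU
Q = 274.9 × (70.35 − 2.863) / 12.249 = 1514.6 BTU/h

1515 BTU/h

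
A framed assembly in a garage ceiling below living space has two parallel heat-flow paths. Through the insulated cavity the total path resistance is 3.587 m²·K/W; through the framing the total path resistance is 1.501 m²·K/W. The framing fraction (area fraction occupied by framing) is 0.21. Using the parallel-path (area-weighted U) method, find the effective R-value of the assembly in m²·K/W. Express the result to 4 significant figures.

U_eff = 0.79/3.587 + 0.21/1.501 = 0.22024 + 0.13991 = 0.36015
R_eff = 1/U_eff = 2.7766 m²·K/W

2.777 m²·K/W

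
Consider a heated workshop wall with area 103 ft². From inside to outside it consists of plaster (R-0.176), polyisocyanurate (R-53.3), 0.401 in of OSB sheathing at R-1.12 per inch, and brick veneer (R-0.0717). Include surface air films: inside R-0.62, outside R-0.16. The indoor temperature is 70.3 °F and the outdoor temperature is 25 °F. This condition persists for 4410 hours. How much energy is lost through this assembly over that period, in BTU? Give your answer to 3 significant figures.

0.401 × 1.12 = 0.4491
R_total = 0.62 + 0.176 + 53.3 + 0.4491 + 0.0717 + 0.16 = 54.78 ft²·°F·h/BTU
Q = 103 × (70.3 − 25) / 54.78 = 85.18 BTU/h
E = 85.18 × 4410 = 375600 BTU

376000 BTU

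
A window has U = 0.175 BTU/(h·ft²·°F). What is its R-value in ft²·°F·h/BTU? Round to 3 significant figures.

5.71 ft²·°F·h/BTU

R = 1/U = 1/0.175 = 5.714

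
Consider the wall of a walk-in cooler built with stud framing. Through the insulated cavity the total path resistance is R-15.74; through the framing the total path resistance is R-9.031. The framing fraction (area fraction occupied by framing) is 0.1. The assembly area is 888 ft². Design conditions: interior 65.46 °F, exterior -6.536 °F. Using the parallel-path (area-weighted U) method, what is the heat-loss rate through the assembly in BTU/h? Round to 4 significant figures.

U_eff = 0.9/15.74 + 0.1/9.031 = 0.057179 + 0.011073 = 0.068252
R_eff = 1/U_eff = 14.652 ft²·°F·h/BTU
Q = 888 × (65.46 − (-6.536)) / 14.652 = 4363.5 BTU/h

4364 BTU/h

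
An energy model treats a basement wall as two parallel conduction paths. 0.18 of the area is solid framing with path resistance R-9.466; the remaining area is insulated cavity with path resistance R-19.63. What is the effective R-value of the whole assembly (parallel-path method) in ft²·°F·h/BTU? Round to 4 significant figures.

U_eff = 0.82/19.63 + 0.18/9.466 = 0.041773 + 0.019015 = 0.060788
R_eff = 1/U_eff = 16.451 ft²·°F·h/BTU

16.45 ft²·°F·h/BTU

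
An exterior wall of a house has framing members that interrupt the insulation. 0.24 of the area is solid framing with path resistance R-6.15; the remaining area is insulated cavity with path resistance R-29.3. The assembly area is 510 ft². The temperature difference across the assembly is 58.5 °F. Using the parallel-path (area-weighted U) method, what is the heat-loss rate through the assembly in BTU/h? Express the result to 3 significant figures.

U_eff = 0.76/29.3 + 0.24/6.15 = 0.02594 + 0.03902 = 0.06496
R_eff = 1/U_eff = 15.39 ft²·°F·h/BTU
Q = 510 × 58.5 / 15.39 = 1938 BTU/h

1940 BTU/h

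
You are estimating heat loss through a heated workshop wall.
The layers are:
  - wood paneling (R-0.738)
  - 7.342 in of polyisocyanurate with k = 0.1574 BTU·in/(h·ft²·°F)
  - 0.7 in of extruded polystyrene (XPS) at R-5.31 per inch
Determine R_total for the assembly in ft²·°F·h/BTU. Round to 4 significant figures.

51.10 ft²·°F·h/BTU

7.342/0.1574 = 46.645
0.7 × 5.31 = 3.717
R_total = 0.738 + 46.645 + 3.717 = 51.1 ft²·°F·h/BTU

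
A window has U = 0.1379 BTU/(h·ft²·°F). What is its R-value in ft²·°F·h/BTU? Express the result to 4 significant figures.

7.252 ft²·°F·h/BTU

R = 1/U = 1/0.1379 = 7.2516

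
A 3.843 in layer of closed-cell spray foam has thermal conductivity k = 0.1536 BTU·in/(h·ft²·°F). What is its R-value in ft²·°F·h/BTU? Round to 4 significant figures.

R = L/k = 3.843/0.1536 = 25.02 ft²·°F·h/BTU

25.02 ft²·°F·h/BTU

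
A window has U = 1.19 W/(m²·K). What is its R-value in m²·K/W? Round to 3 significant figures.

R = 1/U = 1/1.19 = 0.8403

0.840 m²·K/W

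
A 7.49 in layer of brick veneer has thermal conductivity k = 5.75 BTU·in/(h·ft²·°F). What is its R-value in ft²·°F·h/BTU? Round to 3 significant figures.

1.30 ft²·°F·h/BTU

R = L/k = 7.49/5.75 = 1.303 ft²·°F·h/BTU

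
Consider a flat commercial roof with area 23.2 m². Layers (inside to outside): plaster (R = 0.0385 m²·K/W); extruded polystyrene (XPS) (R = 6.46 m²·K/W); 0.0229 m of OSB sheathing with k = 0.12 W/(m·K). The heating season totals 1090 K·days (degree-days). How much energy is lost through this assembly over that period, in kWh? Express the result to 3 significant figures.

90.7 kWh

0.0229/0.12 = 0.1908
R_total = 0.0385 + 6.46 + 0.1908 = 6.689 m²·K/W
E = A × HDD × 24 / R / 1000 = 23.2 × 1090 × 24 / 6.689 / 1000 = 90.73 kWh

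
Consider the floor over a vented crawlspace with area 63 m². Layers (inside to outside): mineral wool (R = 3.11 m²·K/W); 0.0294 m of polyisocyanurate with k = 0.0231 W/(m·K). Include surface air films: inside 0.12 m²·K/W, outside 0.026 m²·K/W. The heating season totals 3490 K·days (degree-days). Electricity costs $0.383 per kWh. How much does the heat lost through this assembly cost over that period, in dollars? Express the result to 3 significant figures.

0.0294/0.0231 = 1.273
R_total = 0.12 + 3.11 + 1.273 + 0.026 = 4.529 m²·K/W
E = A × HDD × 24 / R / 1000 = 63 × 3490 × 24 / 4.529 / 1000 = 1165 kWh
Cost = 1165 × 0.383 = $446.3

446 dollars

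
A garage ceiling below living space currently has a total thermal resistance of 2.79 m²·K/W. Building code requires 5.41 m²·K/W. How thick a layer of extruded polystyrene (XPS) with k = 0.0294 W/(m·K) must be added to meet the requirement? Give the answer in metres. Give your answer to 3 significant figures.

ΔR = 5.41 − 2.79 = 2.62 m²·K/W
L = ΔR × k = 2.62 × 0.0294 = 0.07703 m

0.0770 m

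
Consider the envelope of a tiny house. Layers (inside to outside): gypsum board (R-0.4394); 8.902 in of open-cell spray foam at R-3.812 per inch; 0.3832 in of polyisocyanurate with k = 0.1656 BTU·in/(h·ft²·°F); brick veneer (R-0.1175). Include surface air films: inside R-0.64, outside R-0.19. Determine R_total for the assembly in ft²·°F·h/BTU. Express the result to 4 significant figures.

8.902 × 3.812 = 33.934
0.3832/0.1656 = 2.314
R_total = 0.64 + 0.4394 + 33.934 + 2.314 + 0.1175 + 0.19 = 37.635 ft²·°F·h/BTU

37.64 ft²·°F·h/BTU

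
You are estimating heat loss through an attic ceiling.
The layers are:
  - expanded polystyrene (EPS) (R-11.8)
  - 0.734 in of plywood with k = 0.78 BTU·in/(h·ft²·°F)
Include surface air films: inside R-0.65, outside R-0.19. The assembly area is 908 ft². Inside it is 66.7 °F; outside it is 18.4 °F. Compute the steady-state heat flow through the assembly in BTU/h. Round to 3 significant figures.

3230 BTU/h

0.734/0.78 = 0.941
R_total = 0.65 + 11.8 + 0.941 + 0.19 = 13.58 ft²·°F·h/BTU
Q = A·ΔT/R = 908 × (66.7 − 18.4) / 13.58 = 3229 BTU/h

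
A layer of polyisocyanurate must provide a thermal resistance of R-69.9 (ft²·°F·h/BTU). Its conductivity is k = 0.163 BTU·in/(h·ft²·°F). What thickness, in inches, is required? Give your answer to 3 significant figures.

L = R × k = 69.9 × 0.163 = 11.39 in

11.4 in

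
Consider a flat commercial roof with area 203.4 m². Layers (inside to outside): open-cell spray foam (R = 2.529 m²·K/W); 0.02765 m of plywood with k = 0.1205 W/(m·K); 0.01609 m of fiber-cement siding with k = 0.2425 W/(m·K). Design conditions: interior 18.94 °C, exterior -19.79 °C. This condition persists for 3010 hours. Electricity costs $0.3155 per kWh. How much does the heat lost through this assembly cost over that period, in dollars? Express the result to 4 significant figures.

2648 dollars

0.02765/0.1205 = 0.22946
0.01609/0.2425 = 0.066351
R_total = 2.529 + 0.22946 + 0.066351 = 2.8248 m²·K/W
Q = 203.4 × (18.94 − (-19.79)) / 2.8248 = 2788.7 W
E = 2788.7 W × 3010 h / 1000 = 8394.1 kWh
Cost = 8394.1 × 0.3155 = $2648.3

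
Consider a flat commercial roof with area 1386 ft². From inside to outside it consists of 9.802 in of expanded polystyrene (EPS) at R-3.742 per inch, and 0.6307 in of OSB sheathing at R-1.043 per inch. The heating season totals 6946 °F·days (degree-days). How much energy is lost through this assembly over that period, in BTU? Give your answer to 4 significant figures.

9.802 × 3.742 = 36.679
0.6307 × 1.043 = 0.65782
R_total = 36.679 + 0.65782 = 37.337 ft²·°F·h/BTU
E = A × HDD × 24 / R = 1386 × 6946 × 24 / 37.337 = 6188300 BTU

6188000 BTU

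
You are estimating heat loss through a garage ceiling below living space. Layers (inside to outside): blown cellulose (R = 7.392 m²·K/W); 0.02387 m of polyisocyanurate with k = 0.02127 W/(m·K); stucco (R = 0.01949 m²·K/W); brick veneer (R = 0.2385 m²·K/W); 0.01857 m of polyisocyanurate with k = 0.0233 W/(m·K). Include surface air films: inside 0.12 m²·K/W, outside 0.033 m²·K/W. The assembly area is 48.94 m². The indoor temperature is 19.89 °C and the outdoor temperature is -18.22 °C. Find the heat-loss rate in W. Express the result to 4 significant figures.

0.02387/0.02127 = 1.1222
0.01857/0.0233 = 0.797
R_total = 0.12 + 7.392 + 1.1222 + 0.01949 + 0.2385 + 0.797 + 0.033 = 9.7222 m²·K/W
Q = A·ΔT/R = 48.94 × (19.89 − (-18.22)) / 9.7222 = 191.84 W

191.8 W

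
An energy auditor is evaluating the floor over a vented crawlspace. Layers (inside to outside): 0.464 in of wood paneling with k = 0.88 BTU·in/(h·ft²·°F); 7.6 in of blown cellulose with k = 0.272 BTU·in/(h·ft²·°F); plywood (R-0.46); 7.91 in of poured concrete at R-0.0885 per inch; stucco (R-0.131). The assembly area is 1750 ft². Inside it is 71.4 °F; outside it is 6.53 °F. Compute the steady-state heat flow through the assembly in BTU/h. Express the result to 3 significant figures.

3810 BTU/h

0.464/0.88 = 0.5273
7.6/0.272 = 27.94
7.91 × 0.0885 = 0.7
R_total = 0.5273 + 27.94 + 0.46 + 0.7 + 0.131 = 29.76 ft²·°F·h/BTU
Q = A·ΔT/R = 1750 × (71.4 − 6.53) / 29.76 = 3815 BTU/h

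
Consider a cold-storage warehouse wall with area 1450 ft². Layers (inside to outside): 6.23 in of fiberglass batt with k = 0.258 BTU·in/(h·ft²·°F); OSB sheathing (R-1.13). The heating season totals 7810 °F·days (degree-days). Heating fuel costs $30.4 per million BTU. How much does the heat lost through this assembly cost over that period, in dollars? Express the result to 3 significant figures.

6.23/0.258 = 24.15
R_total = 24.15 + 1.13 = 25.28 ft²·°F·h/BTU
E = A × HDD × 24 / R = 1450 × 7810 × 24 / 25.28 = 10750000 BTU
Cost = 10750000/10⁶ × 30.4 = $326.9

327 dollars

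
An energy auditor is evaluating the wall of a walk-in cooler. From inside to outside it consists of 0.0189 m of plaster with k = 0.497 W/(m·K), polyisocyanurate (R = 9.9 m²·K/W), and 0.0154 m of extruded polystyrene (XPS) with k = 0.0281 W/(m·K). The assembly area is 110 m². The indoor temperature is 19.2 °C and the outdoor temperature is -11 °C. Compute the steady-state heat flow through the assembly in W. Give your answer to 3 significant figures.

0.0189/0.497 = 0.03803
0.0154/0.0281 = 0.548
R_total = 0.03803 + 9.9 + 0.548 = 10.49 m²·K/W
Q = A·ΔT/R = 110 × (19.2 − (-11)) / 10.49 = 316.8 W

317 W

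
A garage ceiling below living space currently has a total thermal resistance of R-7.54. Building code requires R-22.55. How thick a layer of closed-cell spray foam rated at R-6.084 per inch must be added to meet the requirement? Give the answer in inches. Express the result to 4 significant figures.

ΔR = 22.55 − 7.54 = 15.01 ft²·°F·h/BTU
L = ΔR / (R/in) = 15.01/6.084 = 2.4671 in

2.467 in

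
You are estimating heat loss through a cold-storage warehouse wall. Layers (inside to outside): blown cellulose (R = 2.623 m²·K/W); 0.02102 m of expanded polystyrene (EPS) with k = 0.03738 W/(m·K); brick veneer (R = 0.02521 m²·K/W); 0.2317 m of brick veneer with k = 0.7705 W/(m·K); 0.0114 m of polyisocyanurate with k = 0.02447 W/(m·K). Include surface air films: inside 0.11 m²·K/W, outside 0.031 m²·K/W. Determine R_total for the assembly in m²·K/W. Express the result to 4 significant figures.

0.02102/0.03738 = 0.56233
0.2317/0.7705 = 0.30071
0.0114/0.02447 = 0.46588
R_total = 0.11 + 2.623 + 0.56233 + 0.02521 + 0.30071 + 0.46588 + 0.031 = 4.1181 m²·K/W

4.118 m²·K/W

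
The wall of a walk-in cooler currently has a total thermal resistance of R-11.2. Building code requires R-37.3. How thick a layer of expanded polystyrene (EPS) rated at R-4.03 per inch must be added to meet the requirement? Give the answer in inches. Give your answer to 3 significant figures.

ΔR = 37.3 − 11.2 = 26.1 ft²·°F·h/BTU
L = ΔR / (R/in) = 26.1/4.03 = 6.476 in

6.48 in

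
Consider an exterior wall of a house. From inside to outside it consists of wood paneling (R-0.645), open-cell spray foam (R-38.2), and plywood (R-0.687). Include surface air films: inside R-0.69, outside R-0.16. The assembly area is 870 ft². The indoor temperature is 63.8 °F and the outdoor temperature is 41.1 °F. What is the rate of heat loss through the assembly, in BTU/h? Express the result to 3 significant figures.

489 BTU/h

R_total = 0.69 + 0.645 + 38.2 + 0.687 + 0.16 = 40.38 ft²·°F·h/BTU
Q = A·ΔT/R = 870 × (63.8 − 41.1) / 40.38 = 489.1 BTU/h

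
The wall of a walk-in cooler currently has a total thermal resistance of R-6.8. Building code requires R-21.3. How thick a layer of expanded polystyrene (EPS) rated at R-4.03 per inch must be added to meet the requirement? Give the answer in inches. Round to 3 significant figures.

3.60 in

ΔR = 21.3 − 6.8 = 14.5 ft²·°F·h/BTU
L = ΔR / (R/in) = 14.5/4.03 = 3.598 in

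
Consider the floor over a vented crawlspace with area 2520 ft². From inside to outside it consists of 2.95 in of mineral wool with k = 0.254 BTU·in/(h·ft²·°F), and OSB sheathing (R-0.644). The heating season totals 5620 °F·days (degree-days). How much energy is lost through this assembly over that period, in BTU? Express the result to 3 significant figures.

2.95/0.254 = 11.61
R_total = 11.61 + 0.644 = 12.26 ft²·°F·h/BTU
E = A × HDD × 24 / R = 2520 × 5620 × 24 / 12.26 = 27730000 BTU

27700000 BTU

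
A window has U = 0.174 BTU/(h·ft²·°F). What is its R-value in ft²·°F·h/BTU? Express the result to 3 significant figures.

R = 1/U = 1/0.174 = 5.747

5.75 ft²·°F·h/BTU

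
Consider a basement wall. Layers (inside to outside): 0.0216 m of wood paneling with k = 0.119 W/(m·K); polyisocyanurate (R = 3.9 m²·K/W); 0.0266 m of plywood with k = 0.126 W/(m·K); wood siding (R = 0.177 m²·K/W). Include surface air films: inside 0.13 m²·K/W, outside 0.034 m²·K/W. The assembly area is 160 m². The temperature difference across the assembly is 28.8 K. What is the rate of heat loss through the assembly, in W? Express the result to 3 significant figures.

994 W

0.0216/0.119 = 0.1815
0.0266/0.126 = 0.2111
R_total = 0.13 + 0.1815 + 3.9 + 0.2111 + 0.177 + 0.034 = 4.634 m²·K/W
Q = A·ΔT/R = 160 × 28.8 / 4.634 = 994.5 W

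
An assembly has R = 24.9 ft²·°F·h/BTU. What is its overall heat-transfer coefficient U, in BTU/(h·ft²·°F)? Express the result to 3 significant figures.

0.0402 BTU/(h·ft²·°F)

U = 1/R = 1/24.9 = 0.04016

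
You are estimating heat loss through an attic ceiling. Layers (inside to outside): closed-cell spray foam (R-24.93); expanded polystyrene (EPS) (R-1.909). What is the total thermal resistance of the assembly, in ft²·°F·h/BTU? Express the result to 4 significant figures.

R_total = 24.93 + 1.909 = 26.839 ft²·°F·h/BTU

26.84 ft²·°F·h/BTU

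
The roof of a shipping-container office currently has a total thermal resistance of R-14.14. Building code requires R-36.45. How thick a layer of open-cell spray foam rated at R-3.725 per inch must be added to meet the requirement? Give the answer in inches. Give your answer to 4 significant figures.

5.989 in

ΔR = 36.45 − 14.14 = 22.31 ft²·°F·h/BTU
L = ΔR / (R/in) = 22.31/3.725 = 5.9893 in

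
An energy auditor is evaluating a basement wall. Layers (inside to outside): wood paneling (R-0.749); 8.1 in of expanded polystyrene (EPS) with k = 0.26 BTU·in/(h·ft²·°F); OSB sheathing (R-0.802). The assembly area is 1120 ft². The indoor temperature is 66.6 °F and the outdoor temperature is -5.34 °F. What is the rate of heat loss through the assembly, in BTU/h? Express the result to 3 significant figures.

2460 BTU/h

8.1/0.26 = 31.15
R_total = 0.749 + 31.15 + 0.802 = 32.7 ft²·°F·h/BTU
Q = A·ΔT/R = 1120 × (66.6 − (-5.34)) / 32.7 = 2464 BTU/h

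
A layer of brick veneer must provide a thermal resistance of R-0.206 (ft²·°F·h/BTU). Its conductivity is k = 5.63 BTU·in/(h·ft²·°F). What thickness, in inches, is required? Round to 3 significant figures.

1.16 in

L = R × k = 0.206 × 5.63 = 1.16 in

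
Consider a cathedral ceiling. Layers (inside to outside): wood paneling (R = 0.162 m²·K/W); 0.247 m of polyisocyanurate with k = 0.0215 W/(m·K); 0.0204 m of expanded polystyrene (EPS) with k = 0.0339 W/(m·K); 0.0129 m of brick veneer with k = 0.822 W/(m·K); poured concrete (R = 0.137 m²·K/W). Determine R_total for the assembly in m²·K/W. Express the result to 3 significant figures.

12.4 m²·K/W

0.247/0.0215 = 11.49
0.0204/0.0339 = 0.6018
0.0129/0.822 = 0.01569
R_total = 0.162 + 11.49 + 0.6018 + 0.01569 + 0.137 = 12.4 m²·K/W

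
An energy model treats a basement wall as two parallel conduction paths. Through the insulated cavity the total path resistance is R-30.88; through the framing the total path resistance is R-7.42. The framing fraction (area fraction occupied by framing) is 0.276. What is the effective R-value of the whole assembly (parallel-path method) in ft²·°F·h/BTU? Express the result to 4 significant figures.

16.49 ft²·°F·h/BTU

U_eff = 0.724/30.88 + 0.276/7.42 = 0.023446 + 0.037197 = 0.060642
R_eff = 1/U_eff = 16.49 ft²·°F·h/BTU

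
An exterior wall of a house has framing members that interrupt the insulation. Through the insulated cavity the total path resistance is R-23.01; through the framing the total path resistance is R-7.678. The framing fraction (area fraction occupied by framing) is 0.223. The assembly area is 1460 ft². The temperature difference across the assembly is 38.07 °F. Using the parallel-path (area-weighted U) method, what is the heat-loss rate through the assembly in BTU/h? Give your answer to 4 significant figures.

U_eff = 0.777/23.01 + 0.223/7.678 = 0.033768 + 0.029044 = 0.062812
R_eff = 1/U_eff = 15.921 ft²·°F·h/BTU
Q = 1460 × 38.07 / 15.921 = 3491.2 BTU/h

3491 BTU/h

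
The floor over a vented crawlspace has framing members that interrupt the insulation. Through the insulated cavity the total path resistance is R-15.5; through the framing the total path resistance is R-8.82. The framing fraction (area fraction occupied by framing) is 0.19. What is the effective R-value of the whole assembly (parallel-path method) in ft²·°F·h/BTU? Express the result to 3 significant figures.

13.6 ft²·°F·h/BTU

U_eff = 0.81/15.5 + 0.19/8.82 = 0.05226 + 0.02154 = 0.0738
R_eff = 1/U_eff = 13.55 ft²·°F·h/BTU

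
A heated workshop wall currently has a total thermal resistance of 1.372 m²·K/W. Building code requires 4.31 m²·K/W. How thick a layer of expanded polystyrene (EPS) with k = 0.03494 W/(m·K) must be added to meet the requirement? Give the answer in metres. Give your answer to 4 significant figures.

0.1027 m

ΔR = 4.31 − 1.372 = 2.938 m²·K/W
L = ΔR × k = 2.938 × 0.03494 = 0.10265 m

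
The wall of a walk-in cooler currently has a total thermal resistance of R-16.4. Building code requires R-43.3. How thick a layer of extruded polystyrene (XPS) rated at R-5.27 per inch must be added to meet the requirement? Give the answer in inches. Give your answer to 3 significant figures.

ΔR = 43.3 − 16.4 = 26.9 ft²·°F·h/BTU
L = ΔR / (R/in) = 26.9/5.27 = 5.104 in

5.10 in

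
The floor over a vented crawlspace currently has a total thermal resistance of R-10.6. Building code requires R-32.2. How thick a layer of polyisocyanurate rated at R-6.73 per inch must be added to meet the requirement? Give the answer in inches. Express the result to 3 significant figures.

ΔR = 32.2 − 10.6 = 21.6 ft²·°F·h/BTU
L = ΔR / (R/in) = 21.6/6.73 = 3.21 in

3.21 in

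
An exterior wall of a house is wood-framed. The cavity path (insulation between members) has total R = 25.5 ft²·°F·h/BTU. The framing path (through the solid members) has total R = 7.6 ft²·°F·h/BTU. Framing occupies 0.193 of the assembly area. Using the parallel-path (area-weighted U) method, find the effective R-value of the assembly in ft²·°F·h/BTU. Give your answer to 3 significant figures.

U_eff = 0.807/25.5 + 0.193/7.6 = 0.03165 + 0.02539 = 0.05704
R_eff = 1/U_eff = 17.53 ft²·°F·h/BTU

17.5 ft²·°F·h/BTU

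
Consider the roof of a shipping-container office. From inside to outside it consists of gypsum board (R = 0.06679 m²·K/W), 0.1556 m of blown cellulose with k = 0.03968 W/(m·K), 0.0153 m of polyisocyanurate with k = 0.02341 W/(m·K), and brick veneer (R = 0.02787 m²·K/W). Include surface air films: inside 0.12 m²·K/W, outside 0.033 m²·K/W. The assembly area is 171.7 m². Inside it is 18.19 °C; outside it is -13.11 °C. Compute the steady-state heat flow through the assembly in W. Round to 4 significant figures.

0.1556/0.03968 = 3.9214
0.0153/0.02341 = 0.65357
R_total = 0.12 + 0.06679 + 3.9214 + 0.65357 + 0.02787 + 0.033 = 4.8226 m²·K/W
Q = A·ΔT/R = 171.7 × (18.19 − (-13.11)) / 4.8226 = 1114.4 W

1114 W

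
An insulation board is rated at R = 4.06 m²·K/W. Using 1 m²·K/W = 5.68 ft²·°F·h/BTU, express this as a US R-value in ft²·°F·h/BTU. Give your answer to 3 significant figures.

23.1 ft²·°F·h/BTU

R_US = 4.06 × 5.68 = 23.06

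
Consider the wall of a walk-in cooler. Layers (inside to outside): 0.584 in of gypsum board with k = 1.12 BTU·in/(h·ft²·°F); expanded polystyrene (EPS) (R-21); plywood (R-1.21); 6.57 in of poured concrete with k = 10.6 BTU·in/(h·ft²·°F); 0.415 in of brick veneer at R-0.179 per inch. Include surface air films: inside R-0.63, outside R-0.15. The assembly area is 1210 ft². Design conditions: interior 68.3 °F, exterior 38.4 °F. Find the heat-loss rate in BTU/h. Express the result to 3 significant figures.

0.584/1.12 = 0.5214
6.57/10.6 = 0.6198
0.415 × 0.179 = 0.07428
R_total = 0.63 + 0.5214 + 21 + 1.21 + 0.6198 + 0.07428 + 0.15 = 24.21 ft²·°F·h/BTU
Q = A·ΔT/R = 1210 × (68.3 − 38.4) / 24.21 = 1495 BTU/h

1490 BTU/h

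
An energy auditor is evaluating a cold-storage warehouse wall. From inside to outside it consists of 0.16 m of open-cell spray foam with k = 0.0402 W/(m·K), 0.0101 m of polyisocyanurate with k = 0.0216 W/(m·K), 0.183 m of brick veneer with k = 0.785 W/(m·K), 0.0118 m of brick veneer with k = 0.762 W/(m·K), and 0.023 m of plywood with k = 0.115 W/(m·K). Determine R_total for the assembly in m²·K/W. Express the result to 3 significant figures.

0.16/0.0402 = 3.98
0.0101/0.0216 = 0.4676
0.183/0.785 = 0.2331
0.0118/0.762 = 0.01549
0.023/0.115 = 0.2
R_total = 3.98 + 0.4676 + 0.2331 + 0.01549 + 0.2 = 4.896 m²·K/W

4.90 m²·K/W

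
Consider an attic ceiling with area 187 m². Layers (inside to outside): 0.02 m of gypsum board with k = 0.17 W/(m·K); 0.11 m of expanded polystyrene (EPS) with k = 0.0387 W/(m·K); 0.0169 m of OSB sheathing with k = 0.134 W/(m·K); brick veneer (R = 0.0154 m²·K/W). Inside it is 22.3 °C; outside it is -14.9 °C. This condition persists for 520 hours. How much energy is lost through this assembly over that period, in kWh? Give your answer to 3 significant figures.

1170 kWh

0.02/0.17 = 0.1176
0.11/0.0387 = 2.842
0.0169/0.134 = 0.1261
R_total = 0.1176 + 2.842 + 0.1261 + 0.0154 = 3.102 m²·K/W
Q = 187 × (22.3 − (-14.9)) / 3.102 = 2243 W
E = 2243 W × 520 h / 1000 = 1166 kWh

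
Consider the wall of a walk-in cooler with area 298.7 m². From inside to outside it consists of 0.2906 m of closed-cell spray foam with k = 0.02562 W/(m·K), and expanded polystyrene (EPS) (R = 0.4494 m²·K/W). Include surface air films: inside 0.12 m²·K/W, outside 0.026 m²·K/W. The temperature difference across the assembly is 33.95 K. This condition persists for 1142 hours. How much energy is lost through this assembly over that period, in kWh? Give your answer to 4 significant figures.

970.1 kWh

0.2906/0.02562 = 11.343
R_total = 0.12 + 11.343 + 0.4494 + 0.026 = 11.938 m²·K/W
Q = 298.7 × 33.95 / 11.938 = 849.45 W
E = 849.45 W × 1142 h / 1000 = 970.08 kWh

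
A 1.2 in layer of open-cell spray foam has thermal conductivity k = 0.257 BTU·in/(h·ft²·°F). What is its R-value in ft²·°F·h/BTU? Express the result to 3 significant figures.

4.67 ft²·°F·h/BTU

R = L/k = 1.2/0.257 = 4.669 ft²·°F·h/BTU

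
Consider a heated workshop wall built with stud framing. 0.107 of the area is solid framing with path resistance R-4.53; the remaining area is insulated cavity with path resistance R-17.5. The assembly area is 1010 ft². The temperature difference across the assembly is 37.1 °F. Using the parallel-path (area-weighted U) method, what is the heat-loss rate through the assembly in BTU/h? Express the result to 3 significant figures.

2800 BTU/h

U_eff = 0.893/17.5 + 0.107/4.53 = 0.05103 + 0.02362 = 0.07465
R_eff = 1/U_eff = 13.4 ft²·°F·h/BTU
Q = 1010 × 37.1 / 13.4 = 2797 BTU/h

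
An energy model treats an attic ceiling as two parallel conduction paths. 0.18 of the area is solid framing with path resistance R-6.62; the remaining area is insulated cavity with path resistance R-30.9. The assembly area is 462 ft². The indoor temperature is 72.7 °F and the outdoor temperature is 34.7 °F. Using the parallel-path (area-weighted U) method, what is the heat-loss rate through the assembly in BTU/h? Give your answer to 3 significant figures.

943 BTU/h

U_eff = 0.82/30.9 + 0.18/6.62 = 0.02654 + 0.02719 = 0.05373
R_eff = 1/U_eff = 18.61 ft²·°F·h/BTU
Q = 462 × (72.7 − 34.7) / 18.61 = 943.2 BTU/h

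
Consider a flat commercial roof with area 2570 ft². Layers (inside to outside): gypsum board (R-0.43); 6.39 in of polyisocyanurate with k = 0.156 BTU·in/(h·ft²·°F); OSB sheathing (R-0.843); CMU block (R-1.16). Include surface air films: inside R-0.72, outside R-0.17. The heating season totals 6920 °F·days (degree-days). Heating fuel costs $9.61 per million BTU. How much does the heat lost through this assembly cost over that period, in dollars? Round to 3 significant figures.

6.39/0.156 = 40.96
R_total = 0.72 + 0.43 + 40.96 + 0.843 + 1.16 + 0.17 = 44.28 ft²·°F·h/BTU
E = A × HDD × 24 / R = 2570 × 6920 × 24 / 44.28 = 9638000 BTU
Cost = 9638000/10⁶ × 9.61 = $92.62

92.6 dollars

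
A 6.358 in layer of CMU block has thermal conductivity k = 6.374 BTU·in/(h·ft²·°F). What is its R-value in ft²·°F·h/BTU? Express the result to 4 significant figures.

R = L/k = 6.358/6.374 = 0.99749 ft²·°F·h/BTU

0.9975 ft²·°F·h/BTU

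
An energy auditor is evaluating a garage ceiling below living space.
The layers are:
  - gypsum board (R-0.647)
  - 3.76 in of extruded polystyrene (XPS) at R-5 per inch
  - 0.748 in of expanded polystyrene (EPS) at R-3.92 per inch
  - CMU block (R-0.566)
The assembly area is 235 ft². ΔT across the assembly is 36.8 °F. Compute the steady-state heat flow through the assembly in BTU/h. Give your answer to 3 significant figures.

377 BTU/h

3.76 × 5 = 18.8
0.748 × 3.92 = 2.932
R_total = 0.647 + 18.8 + 2.932 + 0.566 = 22.95 ft²·°F·h/BTU
Q = A·ΔT/R = 235 × 36.8 / 22.95 = 376.9 BTU/h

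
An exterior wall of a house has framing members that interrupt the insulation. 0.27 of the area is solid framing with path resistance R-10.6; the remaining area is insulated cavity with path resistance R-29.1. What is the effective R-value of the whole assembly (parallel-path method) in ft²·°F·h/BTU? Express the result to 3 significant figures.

19.8 ft²·°F·h/BTU

U_eff = 0.73/29.1 + 0.27/10.6 = 0.02509 + 0.02547 = 0.05056
R_eff = 1/U_eff = 19.78 ft²·°F·h/BTU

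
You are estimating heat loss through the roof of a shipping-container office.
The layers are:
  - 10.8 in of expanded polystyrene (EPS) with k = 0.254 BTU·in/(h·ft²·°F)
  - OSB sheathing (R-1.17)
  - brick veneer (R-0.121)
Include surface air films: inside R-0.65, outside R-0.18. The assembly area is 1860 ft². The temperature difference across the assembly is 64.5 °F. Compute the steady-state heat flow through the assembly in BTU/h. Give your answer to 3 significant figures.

2690 BTU/h

10.8/0.254 = 42.52
R_total = 0.65 + 42.52 + 1.17 + 0.121 + 0.18 = 44.64 ft²·°F·h/BTU
Q = A·ΔT/R = 1860 × 64.5 / 44.64 = 2687 BTU/h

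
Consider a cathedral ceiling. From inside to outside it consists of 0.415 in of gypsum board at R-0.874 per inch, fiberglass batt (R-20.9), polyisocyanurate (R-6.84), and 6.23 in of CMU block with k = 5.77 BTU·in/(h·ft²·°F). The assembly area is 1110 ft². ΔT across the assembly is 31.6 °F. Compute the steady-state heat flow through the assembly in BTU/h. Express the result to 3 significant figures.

0.415 × 0.874 = 0.3627
6.23/5.77 = 1.08
R_total = 0.3627 + 20.9 + 6.84 + 1.08 = 29.18 ft²·°F·h/BTU
Q = A·ΔT/R = 1110 × 31.6 / 29.18 = 1202 BTU/h

1200 BTU/h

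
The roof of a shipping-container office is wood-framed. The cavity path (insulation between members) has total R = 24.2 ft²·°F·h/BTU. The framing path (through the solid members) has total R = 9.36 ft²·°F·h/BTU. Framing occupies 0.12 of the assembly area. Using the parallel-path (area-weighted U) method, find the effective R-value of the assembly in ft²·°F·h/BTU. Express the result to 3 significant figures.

U_eff = 0.88/24.2 + 0.12/9.36 = 0.03636 + 0.01282 = 0.04918
R_eff = 1/U_eff = 20.33 ft²·°F·h/BTU

20.3 ft²·°F·h/BTU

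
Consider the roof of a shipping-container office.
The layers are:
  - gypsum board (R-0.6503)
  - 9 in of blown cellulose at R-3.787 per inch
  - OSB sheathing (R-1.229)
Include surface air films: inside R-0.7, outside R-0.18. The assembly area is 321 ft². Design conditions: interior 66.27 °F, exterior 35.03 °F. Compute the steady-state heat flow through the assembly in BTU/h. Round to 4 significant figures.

9 × 3.787 = 34.083
R_total = 0.7 + 0.6503 + 34.083 + 1.229 + 0.18 = 36.842 ft²·°F·h/BTU
Q = A·ΔT/R = 321 × (66.27 − 35.03) / 36.842 = 272.19 BTU/h

272.2 BTU/h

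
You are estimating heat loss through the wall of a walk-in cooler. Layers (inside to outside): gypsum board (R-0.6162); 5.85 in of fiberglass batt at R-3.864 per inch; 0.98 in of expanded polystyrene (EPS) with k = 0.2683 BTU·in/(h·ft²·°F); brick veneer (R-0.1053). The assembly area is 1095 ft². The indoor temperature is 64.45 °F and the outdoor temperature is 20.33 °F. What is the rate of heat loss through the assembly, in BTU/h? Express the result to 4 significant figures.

5.85 × 3.864 = 22.604
0.98/0.2683 = 3.6526
R_total = 0.6162 + 22.604 + 3.6526 + 0.1053 = 26.979 ft²·°F·h/BTU
Q = A·ΔT/R = 1095 × (64.45 − 20.33) / 26.979 = 1790.7 BTU/h

1791 BTU/h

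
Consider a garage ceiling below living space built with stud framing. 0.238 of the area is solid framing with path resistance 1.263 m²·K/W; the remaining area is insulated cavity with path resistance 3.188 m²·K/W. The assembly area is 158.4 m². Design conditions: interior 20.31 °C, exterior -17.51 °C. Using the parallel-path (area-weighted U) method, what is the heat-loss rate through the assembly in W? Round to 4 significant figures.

U_eff = 0.762/3.188 + 0.238/1.263 = 0.23902 + 0.18844 = 0.42746
R_eff = 1/U_eff = 2.3394 m²·K/W
Q = 158.4 × (20.31 − (-17.51)) / 2.3394 = 2560.8 W

2561 W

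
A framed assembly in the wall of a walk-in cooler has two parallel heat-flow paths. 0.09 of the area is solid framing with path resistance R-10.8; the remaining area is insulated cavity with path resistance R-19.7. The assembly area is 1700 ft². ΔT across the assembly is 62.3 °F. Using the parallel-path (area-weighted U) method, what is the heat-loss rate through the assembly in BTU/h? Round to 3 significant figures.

5770 BTU/h

U_eff = 0.91/19.7 + 0.09/10.8 = 0.04619 + 0.008333 = 0.05453
R_eff = 1/U_eff = 18.34 ft²·°F·h/BTU
Q = 1700 × 62.3 / 18.34 = 5775 BTU/h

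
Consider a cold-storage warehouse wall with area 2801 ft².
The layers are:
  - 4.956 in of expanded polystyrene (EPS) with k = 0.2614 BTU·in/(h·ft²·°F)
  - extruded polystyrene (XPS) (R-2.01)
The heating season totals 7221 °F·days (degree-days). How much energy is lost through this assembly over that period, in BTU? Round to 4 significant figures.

4.956/0.2614 = 18.959
R_total = 18.959 + 2.01 = 20.969 ft²·°F·h/BTU
E = A × HDD × 24 / R = 2801 × 7221 × 24 / 20.969 = 23149000 BTU

23150000 BTU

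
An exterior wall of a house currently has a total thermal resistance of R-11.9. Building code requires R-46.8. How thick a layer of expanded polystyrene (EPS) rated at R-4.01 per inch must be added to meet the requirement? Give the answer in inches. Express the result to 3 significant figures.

8.70 in

ΔR = 46.8 − 11.9 = 34.9 ft²·°F·h/BTU
L = ΔR / (R/in) = 34.9/4.01 = 8.703 in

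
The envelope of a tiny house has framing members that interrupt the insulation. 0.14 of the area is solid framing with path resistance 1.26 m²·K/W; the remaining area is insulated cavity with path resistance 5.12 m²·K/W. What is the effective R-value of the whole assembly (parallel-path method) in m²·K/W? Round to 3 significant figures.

3.58 m²·K/W

U_eff = 0.86/5.12 + 0.14/1.26 = 0.168 + 0.1111 = 0.2791
R_eff = 1/U_eff = 3.583 m²·K/W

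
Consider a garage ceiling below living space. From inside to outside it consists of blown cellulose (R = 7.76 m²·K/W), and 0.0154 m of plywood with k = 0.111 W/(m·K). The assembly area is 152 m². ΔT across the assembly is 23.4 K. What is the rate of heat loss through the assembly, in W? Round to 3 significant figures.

450 W

0.0154/0.111 = 0.1387
R_total = 7.76 + 0.1387 = 7.899 m²·K/W
Q = A·ΔT/R = 152 × 23.4 / 7.899 = 450.3 W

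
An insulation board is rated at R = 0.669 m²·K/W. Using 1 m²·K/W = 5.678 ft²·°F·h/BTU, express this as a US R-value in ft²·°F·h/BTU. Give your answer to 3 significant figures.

R_US = 0.669 × 5.678 = 3.799

3.80 ft²·°F·h/BTU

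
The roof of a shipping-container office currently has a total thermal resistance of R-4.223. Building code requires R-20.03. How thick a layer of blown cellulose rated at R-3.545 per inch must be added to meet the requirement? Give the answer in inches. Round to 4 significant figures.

ΔR = 20.03 − 4.223 = 15.807 ft²·°F·h/BTU
L = ΔR / (R/in) = 15.807/3.545 = 4.459 in

4.459 in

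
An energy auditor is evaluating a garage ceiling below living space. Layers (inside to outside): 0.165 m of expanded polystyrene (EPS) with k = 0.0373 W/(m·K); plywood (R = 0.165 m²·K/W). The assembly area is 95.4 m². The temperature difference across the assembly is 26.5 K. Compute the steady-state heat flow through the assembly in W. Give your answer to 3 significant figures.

0.165/0.0373 = 4.424
R_total = 4.424 + 0.165 = 4.589 m²·K/W
Q = A·ΔT/R = 95.4 × 26.5 / 4.589 = 551 W

551 W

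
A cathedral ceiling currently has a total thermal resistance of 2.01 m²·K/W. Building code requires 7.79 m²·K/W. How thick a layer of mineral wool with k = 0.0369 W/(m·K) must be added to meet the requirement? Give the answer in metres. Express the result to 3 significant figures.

0.213 m

ΔR = 7.79 − 2.01 = 5.78 m²·K/W
L = ΔR × k = 5.78 × 0.0369 = 0.2133 m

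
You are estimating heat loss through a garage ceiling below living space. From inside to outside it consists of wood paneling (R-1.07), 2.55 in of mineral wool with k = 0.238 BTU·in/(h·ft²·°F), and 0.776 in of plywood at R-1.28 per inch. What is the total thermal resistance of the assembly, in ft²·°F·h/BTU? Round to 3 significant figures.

12.8 ft²·°F·h/BTU

2.55/0.238 = 10.71
0.776 × 1.28 = 0.9933
R_total = 1.07 + 10.71 + 0.9933 = 12.78 ft²·°F·h/BTU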